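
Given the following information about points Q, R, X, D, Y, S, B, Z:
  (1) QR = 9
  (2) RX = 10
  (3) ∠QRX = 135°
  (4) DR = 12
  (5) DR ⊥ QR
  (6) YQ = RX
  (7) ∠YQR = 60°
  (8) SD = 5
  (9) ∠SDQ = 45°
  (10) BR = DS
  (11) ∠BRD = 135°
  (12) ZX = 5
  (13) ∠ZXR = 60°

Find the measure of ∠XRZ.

Step 1: By the law of cosines on triangle RXZ: RZ² = 10² + 5² − 2·10·5·cos(60°) = 75, so RZ = 5·√3.
Step 2: By the inverse law of cosines on triangle XRZ: cos(∠XRZ) = (10² + (5·√3)² − 5²) / (2·10·5·√3) = 150/173.21 = 0.866, so ∠XRZ = 30°.

Therefore, the measure of angle ∠XRZ = 30°.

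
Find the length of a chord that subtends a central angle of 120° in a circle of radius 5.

Chord length = 2r sin(θ/2)
= 2 × 5 × sin(120°/2)
= 2 × 5 × sin(60°)
= 5*sqrt(3)

5*sqrt(3)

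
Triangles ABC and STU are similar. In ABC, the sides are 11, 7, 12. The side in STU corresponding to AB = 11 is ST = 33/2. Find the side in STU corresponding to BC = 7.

Similar triangles have proportional sides. Setting up the proportion:
ST / AB = TU / BC
33/2 / 11 = TU / 7
TU = 7 * 33/2 / 11 = 21/2.

21/2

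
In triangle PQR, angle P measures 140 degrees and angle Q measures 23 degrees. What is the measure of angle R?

The interior angles sum to 180°: angle R = 180 - 140 - 23 = 17°.
The triangle is obtuse (angles 140°, 23°, 17°).

17 degrees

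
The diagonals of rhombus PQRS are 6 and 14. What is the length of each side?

The diagonals of a rhombus bisect each other at right angles.
Half-diagonals: 6/2 = 3 and 14/2 = 7
side = sqrt(3^2 + 7^2)
side = sqrt(9 + 49)
side = sqrt(58)

sqrt(58)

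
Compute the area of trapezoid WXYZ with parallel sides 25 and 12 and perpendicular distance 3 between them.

A trapezoid's area equals the midsegment times the height.
The midsegment is (25 + 12) / 2 = 37/2.
Area = 37/2 * 3 = 111/2.

111/2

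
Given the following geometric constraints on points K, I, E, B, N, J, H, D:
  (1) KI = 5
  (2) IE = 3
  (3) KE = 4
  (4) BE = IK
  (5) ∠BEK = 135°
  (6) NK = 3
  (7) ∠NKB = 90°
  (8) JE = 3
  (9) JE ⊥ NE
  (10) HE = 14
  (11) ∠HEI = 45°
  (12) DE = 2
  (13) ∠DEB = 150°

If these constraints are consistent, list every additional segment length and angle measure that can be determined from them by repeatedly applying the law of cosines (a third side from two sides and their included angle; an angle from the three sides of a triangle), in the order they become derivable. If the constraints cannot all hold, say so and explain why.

The constraints are consistent. Derivable facts, in order:
After 1 step:
- BD ≈ 6.81
- IH ≈ 12.07
- KB ≈ 8.32
- ∠EIK = 53.13°
- ∠EKI = 36.87°
- ∠IEK = 90°
After 2 steps:
- BN ≈ 8.85
- ∠BDE = 21.55°
- ∠BKE = 25.14°
- ∠DBE = 8.45°
- ∠EBK = 19.86°
- ∠EHI = 10.13°
- ∠EIH = 124.87°
After 3 steps:
- ∠BNK = 70.18°
- ∠KBN = 19.82°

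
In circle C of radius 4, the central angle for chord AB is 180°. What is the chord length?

Drop a perpendicular from the center to the chord, bisecting both the chord and the central angle.
Each half-chord = r sin(θ/2) = 4 sin(90°).
The full chord = 2 × 4 × sin(90°) = 8.

8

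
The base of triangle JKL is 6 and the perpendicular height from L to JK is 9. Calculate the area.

Area = (1/2)(6)(9) = 27

27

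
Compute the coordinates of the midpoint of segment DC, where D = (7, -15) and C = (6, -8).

M = ((x₁ + x₂)/2, (y₁ + y₂)/2)
= ((7 + 6)/2, (-15 + -8)/2)
= (13/2, -23/2) = (13/2, -23/2)

(13/2, -23/2)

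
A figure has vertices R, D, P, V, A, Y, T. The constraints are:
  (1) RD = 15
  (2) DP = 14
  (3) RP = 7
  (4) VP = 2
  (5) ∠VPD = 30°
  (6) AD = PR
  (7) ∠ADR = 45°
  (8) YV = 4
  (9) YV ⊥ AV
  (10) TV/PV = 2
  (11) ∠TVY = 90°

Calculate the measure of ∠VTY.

From the given relations: TV = 2·PV = 2·2 = 4.
Step 1: By the law of cosines on triangle TVY: TY² = 4² + 4² − 2·4·4·cos(90°) = 32, so TY = 4·√2.
Step 2: By the inverse law of cosines on triangle VTY: cos(∠VTY) = (4² + (4·√2)² − 4²) / (2·4·4·√2) = 32/45.25 = 0.7071, so ∠VTY = 45°.

Therefore, the measure of angle ∠VTY = 45°.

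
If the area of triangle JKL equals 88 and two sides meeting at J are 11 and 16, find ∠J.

From the SAS area formula Area = (1/2)ab sin(C), rearranging gives sin(C) = 2*Area/(ab).
sin(C) = 2 * 88 / (176) = 1.
Therefore C = arcsin(1) = 90°.

90°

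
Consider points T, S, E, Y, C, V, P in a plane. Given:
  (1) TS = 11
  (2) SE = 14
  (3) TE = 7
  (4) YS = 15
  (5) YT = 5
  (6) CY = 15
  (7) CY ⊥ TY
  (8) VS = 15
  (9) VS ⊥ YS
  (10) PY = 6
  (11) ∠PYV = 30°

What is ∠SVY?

Step 1: By the law of cosines on triangle VSY: VY² = 15² + 15² − 2·15·15·cos(90°) = 450, so VY = 15·√2.
Step 2: By the inverse law of cosines on triangle SVY: cos(∠SVY) = (15² + (15·√2)² − 15²) / (2·15·15·√2) = 450/636.4 = 0.7071, so ∠SVY = 45°.

Therefore, the measure of angle ∠SVY = 45°.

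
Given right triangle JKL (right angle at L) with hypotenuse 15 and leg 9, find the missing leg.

By the Pythagorean theorem: KL^2 = JK^2 - JL^2
KL^2 = 15^2 - 9^2 = 225 - 81 = 144
KL = sqrt(144) = 12

12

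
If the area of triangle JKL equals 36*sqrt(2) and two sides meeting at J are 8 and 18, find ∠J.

From the SAS area formula Area = (1/2)ab sin(C), rearranging gives sin(C) = 2*Area/(ab).
sin(C) = 2 * 36*sqrt(2) / (144) = sqrt(2)/2.
Therefore C = arcsin(sqrt(2)/2) = 45°.
Since sin(180° - C) = sin(C), the obtuse angle 135° gives the same area, so C = 45° or C = 135°.

45° or 135°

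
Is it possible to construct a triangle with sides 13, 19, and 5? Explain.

Check the triangle inequality: 13 + 5 = 18 ≤ 19.
Since the sum of two sides does not exceed the third, no triangle can be formed.

No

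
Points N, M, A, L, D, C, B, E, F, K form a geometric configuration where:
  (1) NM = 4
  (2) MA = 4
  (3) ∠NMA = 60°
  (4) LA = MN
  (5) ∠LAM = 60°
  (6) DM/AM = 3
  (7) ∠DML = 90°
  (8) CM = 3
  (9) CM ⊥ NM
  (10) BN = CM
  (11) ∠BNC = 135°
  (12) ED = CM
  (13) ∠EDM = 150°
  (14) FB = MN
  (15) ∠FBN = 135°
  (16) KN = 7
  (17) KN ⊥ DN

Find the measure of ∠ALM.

From the given relations: LA = MN = 4.
Step 1: By the law of cosines on triangle LAM: LM² = 4² + 4² − 2·4·4·cos(60°) = 16, so LM = 4.
Step 2: By the inverse law of cosines on triangle ALM: cos(∠ALM) = (4² + 4² − 4²) / (2·4·4) = 16/32 = 0.5, so ∠ALM = 60°.

Therefore, the measure of angle ∠ALM = 60°.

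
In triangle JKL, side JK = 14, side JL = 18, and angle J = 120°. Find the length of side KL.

When two sides and the included angle are known, the law of cosines gives the third side.
c^2 = a^2 + b^2 - 2ab cos(C) generalizes the Pythagorean theorem to non-right triangles.
Here: KL^2 = 196 + 324 - 504*(-1/2) = 772
KL = 2*sqrt(193)

2*sqrt(193)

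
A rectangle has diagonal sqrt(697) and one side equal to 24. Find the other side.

The diagonal of a rectangle forms a right triangle with the two sides.
Rearranging the Pythagorean theorem: missing side = sqrt(d^2 - known^2).
= sqrt(697 - 576) = sqrt(121) = 11.

11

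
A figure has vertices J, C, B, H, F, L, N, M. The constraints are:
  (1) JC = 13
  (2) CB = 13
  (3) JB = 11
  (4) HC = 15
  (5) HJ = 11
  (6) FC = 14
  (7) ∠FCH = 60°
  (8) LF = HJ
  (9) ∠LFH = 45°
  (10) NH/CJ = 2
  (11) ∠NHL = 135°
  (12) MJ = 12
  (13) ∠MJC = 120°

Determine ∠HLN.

From the given relations: LF = HJ = 11; NH = 2·CJ = 2·13 = 26.
Step 1: By the law of cosines on triangle FCH: FH² = 14² + 15² − 2·14·15·cos(60°) = 211, so FH ≈ 14.53.
Step 2: By the law of cosines on triangle LFH: LH² = 11² + 14.53² − 2·11·14.53·cos(45°) = 106.03, so LH ≈ 10.3.
Step 3: By the law of cosines on triangle LHN: LN² = 10.3² + 26² − 2·10.3·26·cos(135°) = 1160.65, so LN ≈ 34.07.
Step 4: By the inverse law of cosines on triangle HLN: cos(∠HLN) = (10.3² + 34.07² − 26²) / (2·10.3·34.07) = 590.68/701.61 = 0.8419, so ∠HLN = 32.66°.

Therefore, the measure of angle ∠HLN = 32.66°.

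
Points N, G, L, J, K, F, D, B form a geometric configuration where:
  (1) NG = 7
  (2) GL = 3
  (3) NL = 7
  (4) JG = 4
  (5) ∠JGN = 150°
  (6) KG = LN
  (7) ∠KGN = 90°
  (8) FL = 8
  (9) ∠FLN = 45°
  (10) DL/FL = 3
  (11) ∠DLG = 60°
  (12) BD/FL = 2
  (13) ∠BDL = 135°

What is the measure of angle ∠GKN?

From the given relations: KG = LN = 7.
Step 1: By the law of cosines on triangle KGN: KN² = 7² + 7² − 2·7·7·cos(90°) = 98, so KN = 7·√2.
Step 2: By the inverse law of cosines on triangle GKN: cos(∠GKN) = (7² + (7·√2)² − 7²) / (2·7·7·√2) = 98/138.59 = 0.7071, so ∠GKN = 45°.

Therefore, the measure of angle ∠GKN = 45°.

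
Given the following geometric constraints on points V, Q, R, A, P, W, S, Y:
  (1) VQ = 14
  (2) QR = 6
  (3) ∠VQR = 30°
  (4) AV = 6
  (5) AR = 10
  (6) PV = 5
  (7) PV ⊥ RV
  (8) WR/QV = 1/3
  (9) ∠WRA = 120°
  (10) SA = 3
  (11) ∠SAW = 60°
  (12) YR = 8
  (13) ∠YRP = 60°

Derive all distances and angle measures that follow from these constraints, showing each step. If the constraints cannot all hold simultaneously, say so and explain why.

The constraints are consistent.

From the given relations:
  WR = 1/3·QV = 1/3·14 ≈ 4.67

Step 1: From VQ = 14, QR = 6, and ∠VQR = 30°, by the law of cosines:
  VR² = VQ² + QR² - 2·VQ·QR·cos(30°) = 196 + 36 - 145.5 = 86.51
  VR ≈ 9.3

Step 2: From AR = 10, RW = 4.67, and ∠ARW = 120°, by the law of cosines:
  AW² = AR² + RW² - 2·AR·RW·cos(120°) = 100 + 21.78 + 46.67 = 168.4
  AW ≈ 12.98

Step 3: From RV = 9.3, VP = 5, and ∠RVP = 90°, by the law of cosines:
  RP² = RV² + VP² - 2·RV·VP·cos(90°) = 86.51 + 25 - 0 = 111.5
  RP ≈ 10.56

Step 4: From WA = 12.98, AS = 3, and ∠WAS = 60°, by the law of cosines:
  WS² = WA² + AS² - 2·WA·AS·cos(60°) = 168.4 + 9 - 38.94 = 138.5
  WS ≈ 11.77

Step 5: From VA = 6, VR = 9.3, AR = 10, by the inverse law of cosines:
  cos(∠AVR) = (VA² + VR² - AR²) / (2·VA·VR)
  ∠AVR = 78.37°

Step 6: From VQ = 14, VR = 9.3, QR = 6, by the inverse law of cosines:
  cos(∠QVR) = (VQ² + VR² - QR²) / (2·VQ·VR)
  ∠QVR = 18.82°

Step 7: From RA = 10, RV = 9.3, AV = 6, by the inverse law of cosines:
  cos(∠ARV) = (RA² + RV² - AV²) / (2·RA·RV)
  ∠ARV = 35.99°

Step 8: From RQ = 6, RV = 9.3, QV = 14, by the inverse law of cosines:
  cos(∠QRV) = (RQ² + RV² - QV²) / (2·RQ·RV)
  ∠QRV = 131.18°

Step 9: From AR = 10, AV = 6, RV = 9.3, by the inverse law of cosines:
  cos(∠RAV) = (AR² + AV² - RV²) / (2·AR·AV)
  ∠RAV = 65.64°

Step 10: From AR = 10, AW = 12.98, RW = 4.67, by the inverse law of cosines:
  cos(∠RAW) = (AR² + AW² - RW²) / (2·AR·AW)
  ∠RAW = 18.14°

Step 11: From WA = 12.98, WR = 4.67, AR = 10, by the inverse law of cosines:
  cos(∠AWR) = (WA² + WR² - AR²) / (2·WA·WR)
  ∠AWR = 41.86°

Step 12: From PR = 10.56, RY = 8, and ∠PRY = 60°, by the law of cosines:
  PY² = PR² + RY² - 2·PR·RY·cos(60°) = 111.5 + 64 - 84.48 = 91.03
  PY ≈ 9.54

Step 13: From RP = 10.56, RV = 9.3, PV = 5, by the inverse law of cosines:
  cos(∠PRV) = (RP² + RV² - PV²) / (2·RP·RV)
  ∠PRV = 28.26°

Step 14: From PR = 10.56, PV = 5, RV = 9.3, by the inverse law of cosines:
  cos(∠RPV) = (PR² + PV² - RV²) / (2·PR·PV)
  ∠RPV = 61.74°

Step 15: From WA = 12.98, WS = 11.77, AS = 3, by the inverse law of cosines:
  cos(∠AWS) = (WA² + WS² - AS²) / (2·WA·WS)
  ∠AWS = 12.75°

Step 16: From SA = 3, SW = 11.77, AW = 12.98, by the inverse law of cosines:
  cos(∠ASW) = (SA² + SW² - AW²) / (2·SA·SW)
  ∠ASW = 107.25°

Step 17: From PR = 10.56, PY = 9.54, RY = 8, by the inverse law of cosines:
  cos(∠RPY) = (PR² + PY² - RY²) / (2·PR·PY)
  ∠RPY = 46.56°

Step 18: From YP = 9.54, YR = 8, PR = 10.56, by the inverse law of cosines:
  cos(∠PYR) = (YP² + YR² - PR²) / (2·YP·YR)
  ∠PYR = 73.44°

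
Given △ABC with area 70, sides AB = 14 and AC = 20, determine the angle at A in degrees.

From the SAS area formula Area = (1/2)ab sin(C), rearranging gives sin(C) = 2*Area/(ab).
sin(C) = 2 * 70 / (280) = 1/2.
Therefore C = arcsin(1/2) = 30°.
Since sin(180° - C) = sin(C), the obtuse angle 150° gives the same area, so C = 30° or C = 150°.

30° or 150°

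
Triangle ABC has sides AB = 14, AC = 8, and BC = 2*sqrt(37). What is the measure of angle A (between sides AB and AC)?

When all three sides of a triangle are known, the law of cosines can be rearranged to find any angle.
cos(C) = (a² + b² - c²) / (2ab) gives cos(A) = 1/2.
Taking the inverse cosine: A = 60°.

60°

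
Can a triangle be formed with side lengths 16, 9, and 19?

For three segments to close into a triangle, no single side can be as long as the other two combined.
The longest side is 19, and 9 + 16 = 25 > 19.
A triangle can be formed.

Yes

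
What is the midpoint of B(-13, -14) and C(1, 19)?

The midpoint is the point halfway along the segment.
Move half the horizontal distance: -13 + (1 - -13)/2 = -13 + 14/2 = -6
Move half the vertical distance: -14 + (19 - -14)/2 = -14 + 33/2 = 5/2
Midpoint = (-6, 5/2)

(-6, 5/2)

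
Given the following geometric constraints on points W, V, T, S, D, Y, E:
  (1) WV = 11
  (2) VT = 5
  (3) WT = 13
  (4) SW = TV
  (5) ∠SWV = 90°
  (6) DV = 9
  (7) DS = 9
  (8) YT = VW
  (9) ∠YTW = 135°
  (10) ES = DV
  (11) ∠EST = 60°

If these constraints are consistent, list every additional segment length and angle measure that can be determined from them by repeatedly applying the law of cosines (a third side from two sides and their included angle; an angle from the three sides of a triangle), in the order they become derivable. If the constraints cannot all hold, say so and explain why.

The constraints are consistent. Derivable facts, in order:
After 1 step:
- VS = √146
- WY ≈ 22.19
- ∠TVW = 102.07°
- ∠TWV = 22.09°
- ∠VTW = 55.84°
After 2 steps:
- ∠DSV = 47.83°
- ∠DVS = 47.83°
- ∠SDV = 84.33°
- ∠SVW = 24.44°
- ∠TWY = 20.52°
- ∠TYW = 24.48°
- ∠VSW = 65.56°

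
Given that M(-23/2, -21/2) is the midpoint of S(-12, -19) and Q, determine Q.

Using the midpoint formula: M = ((x1 + x2)/2, (y1 + y2)/2)
We know M = (-23/2, -21/2) and S = (-12, -19)
For x: -23/2 = (-12 + x2)/2, so x2 = 2*-23/2 - -12 = -11
For y: -21/2 = (-19 + y2)/2, so y2 = 2*-21/2 - -19 = -2
Q = (-11, -2)

(-11, -2)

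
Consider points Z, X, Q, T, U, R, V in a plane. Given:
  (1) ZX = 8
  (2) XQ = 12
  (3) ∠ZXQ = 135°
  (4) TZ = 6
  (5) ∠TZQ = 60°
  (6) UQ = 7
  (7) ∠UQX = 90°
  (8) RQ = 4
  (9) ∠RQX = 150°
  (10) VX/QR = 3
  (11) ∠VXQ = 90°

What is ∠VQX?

From the given relations: VX = 3·QR = 3·4 = 12.
Step 1: By the law of cosines on triangle QXV: QV² = 12² + 12² − 2·12·12·cos(90°) = 288, so QV = 12·√2.
Step 2: By the inverse law of cosines on triangle VQX: cos(∠VQX) = ((12·√2)² + 12² − 12²) / (2·12·√2·12) = 288/407.29 = 0.7071, so ∠VQX = 45°.

Therefore, the measure of angle ∠VQX = 45°.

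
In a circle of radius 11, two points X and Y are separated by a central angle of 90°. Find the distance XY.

Drop a perpendicular from the center to the chord, bisecting both the chord and the central angle.
Each half-chord = r sin(θ/2) = 11 sin(45°).
The full chord = 2 × 11 × sin(45°) = 11*sqrt(2).

11*sqrt(2)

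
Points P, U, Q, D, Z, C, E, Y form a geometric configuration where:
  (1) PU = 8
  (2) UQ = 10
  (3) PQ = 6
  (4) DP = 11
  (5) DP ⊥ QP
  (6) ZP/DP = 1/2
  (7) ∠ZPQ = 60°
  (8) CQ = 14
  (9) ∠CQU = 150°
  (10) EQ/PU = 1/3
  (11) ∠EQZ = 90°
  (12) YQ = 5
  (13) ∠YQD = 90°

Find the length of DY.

Step 1: By the law of cosines on triangle DPQ: DQ² = 11² + 6² − 2·11·6·cos(90°) = 157, so DQ = √157.
Step 2: By the law of cosines on triangle DQY: DY² = √157² + 5² − 2·√157·5·cos(90°) = 182, so DY = √182.

Therefore, the length of DY = √182.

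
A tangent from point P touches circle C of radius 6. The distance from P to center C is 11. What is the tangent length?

The tangent, radius, and line from the external point to the center form a right triangle.
The right angle is where the tangent meets the radius.
By the Pythagorean theorem: tangent² + 6² = 11²
tangent² = 121 - 36 = 85
tangent = sqrt(85)

sqrt(85)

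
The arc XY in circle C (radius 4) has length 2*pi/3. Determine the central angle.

The full circumference is 2πr = 8*pi.
The arc is 2*pi/3 / 8*pi = 1/12 of the full circle.
So the central angle = 1/12 × 360° = 30°.

30°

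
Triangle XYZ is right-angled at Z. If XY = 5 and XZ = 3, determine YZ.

Rearranging the Pythagorean theorem to solve for the unknown leg:
leg^2 = hypotenuse^2 - known_leg^2 = 25 - 9 = 16
leg = sqrt(16) = 4.

4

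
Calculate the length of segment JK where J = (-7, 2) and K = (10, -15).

d = sqrt((17)^2 + (-17)^2) = sqrt(578) = 17*sqrt(2)

17*sqrt(2)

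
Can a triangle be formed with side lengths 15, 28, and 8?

The longest side is 28. The other two sides sum to 8 + 15 = 23.
Since 23 ≤ 28, the two shorter sides cannot reach around to close the triangle.

No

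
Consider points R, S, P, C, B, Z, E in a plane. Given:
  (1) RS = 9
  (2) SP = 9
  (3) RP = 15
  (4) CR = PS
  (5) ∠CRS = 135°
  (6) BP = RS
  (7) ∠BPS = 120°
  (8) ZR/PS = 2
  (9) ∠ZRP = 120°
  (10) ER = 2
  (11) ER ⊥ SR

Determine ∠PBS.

From the given relations: BP = RS = 9.
Step 1: By the law of cosines on triangle BPS: BS² = 9² + 9² − 2·9·9·cos(120°) = 243, so BS = 9·√3.
Step 2: By the inverse law of cosines on triangle PBS: cos(∠PBS) = (9² + (9·√3)² − 9²) / (2·9·9·√3) = 243/280.59 = 0.866, so ∠PBS = 30°.

Therefore, the measure of angle ∠PBS = 30°.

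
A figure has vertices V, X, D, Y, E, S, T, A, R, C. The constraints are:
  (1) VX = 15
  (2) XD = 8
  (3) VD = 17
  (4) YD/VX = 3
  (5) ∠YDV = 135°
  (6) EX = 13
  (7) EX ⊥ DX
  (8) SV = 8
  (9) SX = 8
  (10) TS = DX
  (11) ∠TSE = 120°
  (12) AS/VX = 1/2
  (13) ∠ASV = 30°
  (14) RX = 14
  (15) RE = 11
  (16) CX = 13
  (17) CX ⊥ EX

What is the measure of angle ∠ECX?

Step 1: By the law of cosines on triangle CXE: CE² = 13² + 13² − 2·13·13·cos(90°) = 338, so CE = 13·√2.
Step 2: By the inverse law of cosines on triangle ECX: cos(∠ECX) = ((13·√2)² + 13² − 13²) / (2·13·√2·13) = 338/478 = 0.7071, so ∠ECX = 45°.

Therefore, the measure of angle ∠ECX = 45°.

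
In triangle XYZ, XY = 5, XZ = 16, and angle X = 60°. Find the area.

Area = (1/2)(5)(16) sin(60°) = (1/2)(5)(16)(sqrt(3)/2) = 20*sqrt(3)

20*sqrt(3)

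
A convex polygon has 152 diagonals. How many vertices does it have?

Using d = n(n - 3)/2, we solve 152 = n(n - 3)/2.
So n(n - 3) = 304.
Testing n = 19: 19 * 16 = 304 = 304. Correct.
The polygon has 19 sides.

19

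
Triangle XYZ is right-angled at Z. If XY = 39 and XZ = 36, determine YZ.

By the Pythagorean theorem: YZ^2 = XY^2 - XZ^2
YZ^2 = 39^2 - 36^2 = 1521 - 1296 = 225
YZ = sqrt(225) = 15

15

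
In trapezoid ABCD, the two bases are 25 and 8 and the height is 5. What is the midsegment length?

midsegment = (25 + 8) / 2 = 33 / 2 = 33/2

33/2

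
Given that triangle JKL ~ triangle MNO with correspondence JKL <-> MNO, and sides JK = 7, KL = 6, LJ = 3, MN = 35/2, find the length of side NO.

k = 35/2/7 = 5/2. NO = 5/2 * 6 = 15.

15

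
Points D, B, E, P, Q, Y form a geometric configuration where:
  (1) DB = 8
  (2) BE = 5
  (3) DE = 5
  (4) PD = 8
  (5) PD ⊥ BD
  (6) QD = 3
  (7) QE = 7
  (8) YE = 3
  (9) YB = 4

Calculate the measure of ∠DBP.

Step 1: By the law of cosines on triangle BDP: BP² = 8² + 8² − 2·8·8·cos(90°) = 128, so BP = 8·√2.
Step 2: By the inverse law of cosines on triangle DBP: cos(∠DBP) = (8² + (8·√2)² − 8²) / (2·8·8·√2) = 128/181.02 = 0.7071, so ∠DBP = 45°.

Therefore, the measure of angle ∠DBP = 45°.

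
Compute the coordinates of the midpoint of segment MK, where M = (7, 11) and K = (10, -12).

The midpoint is the average of the coordinates:
x: (7 + 10)/2 = 17/2
y: (11 + -12)/2 = -1/2
Midpoint = (17/2, -1/2)

(17/2, -1/2)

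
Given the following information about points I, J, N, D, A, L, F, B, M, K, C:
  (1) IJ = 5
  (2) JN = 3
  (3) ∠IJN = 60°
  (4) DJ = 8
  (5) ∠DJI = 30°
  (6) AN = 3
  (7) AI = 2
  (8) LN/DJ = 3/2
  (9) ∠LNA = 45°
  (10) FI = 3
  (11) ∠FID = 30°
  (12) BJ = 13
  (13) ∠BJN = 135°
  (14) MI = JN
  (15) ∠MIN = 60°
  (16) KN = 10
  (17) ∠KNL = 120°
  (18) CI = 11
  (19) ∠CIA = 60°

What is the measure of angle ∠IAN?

Step 1: By the law of cosines on triangle IJN: IN² = 5² + 3² − 2·5·3·cos(60°) = 19, so IN = √19.
Step 2: By the inverse law of cosines on triangle IAN: cos(∠IAN) = (2² + 3² − √19²) / (2·2·3) = -6/12 = -0.5, so ∠IAN = 120°.

Therefore, the measure of angle ∠IAN = 120°.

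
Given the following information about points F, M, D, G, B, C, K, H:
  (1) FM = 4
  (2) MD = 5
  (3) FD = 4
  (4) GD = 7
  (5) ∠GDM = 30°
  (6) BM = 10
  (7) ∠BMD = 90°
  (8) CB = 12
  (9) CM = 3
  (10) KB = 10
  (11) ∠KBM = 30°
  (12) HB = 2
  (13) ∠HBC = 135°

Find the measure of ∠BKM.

Step 1: By the law of cosines on triangle KBM: KM² = 10² + 10² − 2·10·10·cos(30°) = 26.79, so KM ≈ 5.18.
Step 2: By the inverse law of cosines on triangle BKM: cos(∠BKM) = (10² + 5.18² − 10²) / (2·10·5.18) = 26.79/103.53 = 0.2588, so ∠BKM = 75°.

Therefore, the measure of angle ∠BKM = 75°.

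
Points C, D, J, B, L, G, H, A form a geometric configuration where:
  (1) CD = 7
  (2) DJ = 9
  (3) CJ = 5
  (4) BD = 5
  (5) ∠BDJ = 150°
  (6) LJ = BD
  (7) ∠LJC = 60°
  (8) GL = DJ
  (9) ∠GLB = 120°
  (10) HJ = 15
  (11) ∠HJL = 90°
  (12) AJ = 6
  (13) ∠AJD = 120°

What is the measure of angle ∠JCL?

From the given relations: LJ = BD = 5.
Step 1: By the law of cosines on triangle CJL: CL² = 5² + 5² − 2·5·5·cos(60°) = 25, so CL = 5.
Step 2: By the inverse law of cosines on triangle JCL: cos(∠JCL) = (5² + 5² − 5²) / (2·5·5) = 25/50 = 0.5, so ∠JCL = 60°.

Therefore, the measure of angle ∠JCL = 60°.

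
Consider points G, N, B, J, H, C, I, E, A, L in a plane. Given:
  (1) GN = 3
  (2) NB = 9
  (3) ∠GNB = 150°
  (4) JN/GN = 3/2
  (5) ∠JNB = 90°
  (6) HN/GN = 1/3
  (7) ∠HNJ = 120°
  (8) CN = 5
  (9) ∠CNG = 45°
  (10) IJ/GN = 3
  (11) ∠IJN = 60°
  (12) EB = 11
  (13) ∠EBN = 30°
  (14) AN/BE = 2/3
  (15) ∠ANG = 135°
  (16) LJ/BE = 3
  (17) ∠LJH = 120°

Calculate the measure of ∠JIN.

From the given relations: IJ = 3·GN = 3·3 = 9; JN = 3/2·GN = 3/2·3 ≈ 4.5.
Step 1: By the law of cosines on triangle IJN: IN² = 9² + 4.5² − 2·9·4.5·cos(60°) = 60.75, so IN = 9/2·√3.
Step 2: By the inverse law of cosines on triangle JIN: cos(∠JIN) = (9² + (9/2·√3)² − 4.5²) / (2·9·9/2·√3) = 121.5/140.3 = 0.866, so ∠JIN = 30°.

Therefore, the measure of angle ∠JIN = 30°.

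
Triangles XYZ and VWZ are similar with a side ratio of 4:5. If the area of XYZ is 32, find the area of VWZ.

The ratio of areas of similar triangles = (side ratio)^2.
Side ratio = 4:5, so area ratio = 16:25.
Area of VWZ / Area of XYZ = 25/16
Area of VWZ = 32 * 25/16 = 50

50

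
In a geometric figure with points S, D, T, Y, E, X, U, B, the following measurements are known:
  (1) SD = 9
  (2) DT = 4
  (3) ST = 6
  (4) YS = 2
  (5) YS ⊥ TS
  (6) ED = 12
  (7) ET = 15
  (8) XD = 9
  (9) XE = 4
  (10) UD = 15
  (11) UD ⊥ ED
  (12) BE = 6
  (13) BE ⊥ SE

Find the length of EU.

Step 1: By the law of cosines on triangle EDU: EU² = 12² + 15² − 2·12·15·cos(90°) = 369, so EU = 3·√41.

Therefore, the length of EU = 3·√41.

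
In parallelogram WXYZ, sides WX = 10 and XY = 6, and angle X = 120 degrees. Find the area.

The area of a parallelogram equals the product of two adjacent sides times the sine of the included angle.
This is because the height equals 6 * sin(120°) = 3*sqrt(3).
Area = 10 * 3*sqrt(3) = 30*sqrt(3)

30*sqrt(3)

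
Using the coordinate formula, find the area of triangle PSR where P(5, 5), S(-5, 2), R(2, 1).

The Shoelace formula computes the area from vertex coordinates by summing cross products.
For vertices (5,5), (-5,2), (2,1):
Signed sum = 5*2 - -5*5 + -5*1 - 2*2 + 2*5 - 5*1
= 35 + -9 + 5 = 31
Area = (1/2)|31| = 31/2.

31/2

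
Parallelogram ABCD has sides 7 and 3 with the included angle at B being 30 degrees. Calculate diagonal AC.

Law of cosines: d^2 = 7^2 + 3^2 - 2(7)(3)cos(30°) = 58 - 21*sqrt(3), so d = sqrt(58 - 21*sqrt(3)).

sqrt(58 - 21*sqrt(3))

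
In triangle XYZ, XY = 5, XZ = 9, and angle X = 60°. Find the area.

Area = (1/2) * XY * XZ * sin(X)
Area = (1/2) * 5 * 9 * sin(60°)
Area = (1/2) * 5 * 9 * sqrt(3)/2
Area = 45*sqrt(3)/4

45*sqrt(3)/4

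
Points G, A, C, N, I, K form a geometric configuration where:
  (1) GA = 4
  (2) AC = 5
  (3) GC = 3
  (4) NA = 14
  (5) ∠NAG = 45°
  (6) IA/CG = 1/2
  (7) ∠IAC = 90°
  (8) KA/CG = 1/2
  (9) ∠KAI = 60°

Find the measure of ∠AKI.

From the given relations: KA = 1/2·CG = 1/2·3 ≈ 1.5; IA = 1/2·CG = 1/2·3 ≈ 1.5.
Step 1: By the law of cosines on triangle KAI: KI² = 1.5² + 1.5² − 2·1.5·1.5·cos(60°) = 2.25, so KI ≈ 1.5.
Step 2: By the inverse law of cosines on triangle AKI: cos(∠AKI) = (1.5² + 1.5² − 1.5²) / (2·1.5·1.5) = 2.25/4.5 = 0.5, so ∠AKI = 60°.

Therefore, the measure of angle ∠AKI = 60°.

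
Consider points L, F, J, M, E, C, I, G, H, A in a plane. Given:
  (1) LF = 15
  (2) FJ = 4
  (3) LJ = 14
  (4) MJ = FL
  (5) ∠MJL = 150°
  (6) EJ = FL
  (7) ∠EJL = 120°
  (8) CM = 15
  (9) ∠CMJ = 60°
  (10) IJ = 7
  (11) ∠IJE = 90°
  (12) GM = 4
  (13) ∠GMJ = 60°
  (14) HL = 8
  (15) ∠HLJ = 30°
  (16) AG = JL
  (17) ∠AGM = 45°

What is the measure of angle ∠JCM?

From the given relations: MJ = FL = 15.
Step 1: By the law of cosines on triangle CMJ: CJ² = 15² + 15² − 2·15·15·cos(60°) = 225, so CJ = 15.
Step 2: By the inverse law of cosines on triangle JCM: cos(∠JCM) = (15² + 15² − 15²) / (2·15·15) = 225/450 = 0.5, so ∠JCM = 60°.

Therefore, the measure of angle ∠JCM = 60°.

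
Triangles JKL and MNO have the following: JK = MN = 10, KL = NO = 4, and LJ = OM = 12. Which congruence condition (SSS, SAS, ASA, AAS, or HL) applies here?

The given information matches SSS: All three pairs of corresponding sides are equal (Side-Side-Side).

SSS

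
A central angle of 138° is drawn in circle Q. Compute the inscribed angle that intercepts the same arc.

An inscribed angle intercepts an arc from a point on the circle, while the central angle intercepts the same arc from the center.
The inscribed angle is always half the central angle: 138° / 2 = 69°.

69°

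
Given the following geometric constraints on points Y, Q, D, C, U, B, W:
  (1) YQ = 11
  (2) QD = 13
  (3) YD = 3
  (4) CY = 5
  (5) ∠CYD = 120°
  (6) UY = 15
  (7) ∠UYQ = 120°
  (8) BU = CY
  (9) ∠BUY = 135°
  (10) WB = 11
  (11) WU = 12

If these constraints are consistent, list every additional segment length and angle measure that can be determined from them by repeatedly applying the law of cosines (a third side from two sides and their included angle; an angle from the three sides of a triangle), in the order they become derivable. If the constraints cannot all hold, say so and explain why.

The constraints are consistent. Derivable facts, in order:
After 1 step:
- DC = 7
- QU ≈ 22.61
- YB ≈ 18.87
- ∠BUW = 66.42°
- ∠BWU = 24.62°
- ∠DQY = 10.73°
- ∠DYQ = 126.22°
- ∠QDY = 43.05°
- ∠UBW = 88.96°
After 2 steps:
- ∠BYU = 10.8°
- ∠CDY = 38.21°
- ∠DCY = 21.79°
- ∠QUY = 24.92°
- ∠UBY = 34.2°
- ∠UQY = 35.08°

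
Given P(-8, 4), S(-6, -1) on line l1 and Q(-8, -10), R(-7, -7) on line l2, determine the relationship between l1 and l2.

Slope of line 1: m1 = (-1 - 4)/(-6 - -8) = -5/2 = -5/2
Slope of line 2: m2 = (-7 - -10)/(-7 - -8) = 3/1 = 3
For parallel lines we need equal slopes: -5/2 != 3.
For perpendicular lines we need m1*m2 = -1: (-5/2)(3) = -15/2 != -1.
Since neither condition holds, the lines are neither parallel nor perpendicular.

Neither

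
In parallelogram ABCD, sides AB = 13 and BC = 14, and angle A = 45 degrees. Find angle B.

Consecutive angles are supplementary: angle B = 180 - 45 = 135 degrees.

135 degrees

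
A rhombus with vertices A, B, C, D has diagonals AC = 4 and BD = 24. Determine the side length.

Half-diagonals are 2 and 12. side = sqrt(2^2 + 12^2) = sqrt(148) = 2*sqrt(37)

2*sqrt(37)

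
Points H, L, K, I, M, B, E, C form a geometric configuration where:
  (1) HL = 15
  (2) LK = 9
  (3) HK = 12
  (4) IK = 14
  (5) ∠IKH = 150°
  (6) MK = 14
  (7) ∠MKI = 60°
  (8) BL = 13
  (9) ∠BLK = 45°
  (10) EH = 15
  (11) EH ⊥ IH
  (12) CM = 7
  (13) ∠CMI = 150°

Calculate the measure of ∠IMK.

Step 1: By the law of cosines on triangle MKI: MI² = 14² + 14² − 2·14·14·cos(60°) = 196, so MI = 14.
Step 2: By the inverse law of cosines on triangle IMK: cos(∠IMK) = (14² + 14² − 14²) / (2·14·14) = 196/392 = 0.5, so ∠IMK = 60°.

Therefore, the measure of angle ∠IMK = 60°.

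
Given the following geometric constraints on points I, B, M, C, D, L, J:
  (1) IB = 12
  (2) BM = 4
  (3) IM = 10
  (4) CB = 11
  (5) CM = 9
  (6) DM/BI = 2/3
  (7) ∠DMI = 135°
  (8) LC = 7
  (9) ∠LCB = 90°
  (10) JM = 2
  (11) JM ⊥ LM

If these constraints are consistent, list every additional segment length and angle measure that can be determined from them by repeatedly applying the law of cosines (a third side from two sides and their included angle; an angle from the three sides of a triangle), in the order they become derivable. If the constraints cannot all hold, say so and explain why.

The constraints are consistent. Derivable facts, in order:
After 1 step:
- BL = √170
- ID ≈ 16.65
- ∠BCM = 20.05°
- ∠BIM = 18.19°
- ∠BMC = 109.47°
- ∠BMI = 110.49°
- ∠CBM = 50.48°
- ∠IBM = 51.32°
After 2 steps:
- ∠BLC = 57.53°
- ∠CBL = 32.47°
- ∠DIM = 19.86°
- ∠IDM = 25.14°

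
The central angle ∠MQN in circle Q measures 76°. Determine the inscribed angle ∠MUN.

An inscribed angle intercepts an arc from a point on the circle, while the central angle intercepts the same arc from the center.
The inscribed angle is always half the central angle: 76° / 2 = 38°.

38°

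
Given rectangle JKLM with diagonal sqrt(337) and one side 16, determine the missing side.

b = sqrt(d^2 - a^2) = sqrt(337 - 256) = sqrt(81) = 9

9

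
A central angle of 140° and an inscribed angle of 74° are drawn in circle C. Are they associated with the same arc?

By the inscribed angle theorem, the inscribed angle for a central angle of 140° should be 140° / 2 = 70°.
The given inscribed angle is 74°, which does not equal 70°.
Therefore, no, they do not correspond to the same arc.

No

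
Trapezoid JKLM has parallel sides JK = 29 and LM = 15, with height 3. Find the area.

Area = (29 + 15) * 3 / 2 = 132 / 2 = 66

66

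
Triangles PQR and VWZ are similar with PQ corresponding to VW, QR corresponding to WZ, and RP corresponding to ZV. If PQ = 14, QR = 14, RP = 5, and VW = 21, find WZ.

Since the triangles are similar, the ratio of corresponding sides is constant.
Scale factor k = VW / PQ = 21 / 14 = 3/2
WZ = k * QR = 3/2 * 14 = 21

21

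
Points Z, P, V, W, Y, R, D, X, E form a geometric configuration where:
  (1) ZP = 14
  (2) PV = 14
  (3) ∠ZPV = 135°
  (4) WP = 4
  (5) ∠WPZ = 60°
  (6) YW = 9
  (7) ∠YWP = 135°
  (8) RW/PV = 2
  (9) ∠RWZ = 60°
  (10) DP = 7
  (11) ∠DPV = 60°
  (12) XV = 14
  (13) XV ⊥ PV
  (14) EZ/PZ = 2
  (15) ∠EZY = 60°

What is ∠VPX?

Step 1: By the law of cosines on triangle PVX: PX² = 14² + 14² − 2·14·14·cos(90°) = 392, so PX = 14·√2.
Step 2: By the inverse law of cosines on triangle VPX: cos(∠VPX) = (14² + (14·√2)² − 14²) / (2·14·14·√2) = 392/554.37 = 0.7071, so ∠VPX = 45°.

Therefore, the measure of angle ∠VPX = 45°.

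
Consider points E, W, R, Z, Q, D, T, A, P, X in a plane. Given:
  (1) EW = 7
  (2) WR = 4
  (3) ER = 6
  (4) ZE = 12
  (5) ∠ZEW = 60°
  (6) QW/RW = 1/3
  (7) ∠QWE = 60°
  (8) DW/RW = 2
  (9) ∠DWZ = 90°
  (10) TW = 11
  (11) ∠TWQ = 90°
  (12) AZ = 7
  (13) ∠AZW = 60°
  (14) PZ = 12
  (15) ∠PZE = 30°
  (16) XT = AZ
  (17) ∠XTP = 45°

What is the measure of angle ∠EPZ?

Step 1: By the law of cosines on triangle PZE: PE² = 12² + 12² − 2·12·12·cos(30°) = 38.58, so PE ≈ 6.21.
Step 2: By the inverse law of cosines on triangle EPZ: cos(∠EPZ) = (6.21² + 12² − 12²) / (2·6.21·12) = 38.58/149.08 = 0.2588, so ∠EPZ = 75°.

Therefore, the measure of angle ∠EPZ = 75°.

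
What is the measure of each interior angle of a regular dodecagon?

Each interior angle of a regular n-gon is (n - 2) * 180 / n.
For n = 12: (12 - 2) * 180 / 12 = 1800/12 = 150 degrees.

150 degrees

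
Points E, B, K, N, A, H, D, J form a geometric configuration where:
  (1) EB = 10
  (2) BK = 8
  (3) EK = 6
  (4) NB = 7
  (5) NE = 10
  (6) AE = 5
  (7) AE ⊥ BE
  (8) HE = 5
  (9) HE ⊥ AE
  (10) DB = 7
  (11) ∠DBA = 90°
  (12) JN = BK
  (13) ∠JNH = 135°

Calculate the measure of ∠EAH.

Step 1: By the law of cosines on triangle AEH: AH² = 5² + 5² − 2·5·5·cos(90°) = 50, so AH = 5·√2.
Step 2: By the inverse law of cosines on triangle EAH: cos(∠EAH) = (5² + (5·√2)² − 5²) / (2·5·5·√2) = 50/70.71 = 0.7071, so ∠EAH = 45°.

Therefore, the measure of angle ∠EAH = 45°.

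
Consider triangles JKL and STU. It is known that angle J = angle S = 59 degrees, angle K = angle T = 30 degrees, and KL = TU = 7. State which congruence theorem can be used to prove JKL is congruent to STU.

The given information matches AAS: Two pairs of corresponding angles and a non-included side are equal (Angle-Angle-Side).

AAS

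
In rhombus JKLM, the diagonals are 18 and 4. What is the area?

Area = (18 * 4) / 2 = 72 / 2 = 36

36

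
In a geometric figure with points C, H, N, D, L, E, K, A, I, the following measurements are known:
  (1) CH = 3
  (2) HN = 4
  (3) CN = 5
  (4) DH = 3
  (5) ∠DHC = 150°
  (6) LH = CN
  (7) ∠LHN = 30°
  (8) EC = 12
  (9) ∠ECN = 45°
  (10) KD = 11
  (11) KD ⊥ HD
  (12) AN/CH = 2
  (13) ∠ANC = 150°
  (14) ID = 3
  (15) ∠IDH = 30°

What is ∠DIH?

Step 1: By the law of cosines on triangle IDH: IH² = 3² + 3² − 2·3·3·cos(30°) = 2.41, so IH ≈ 1.55.
Step 2: By the inverse law of cosines on triangle DIH: cos(∠DIH) = (3² + 1.55² − 3²) / (2·3·1.55) = 2.41/9.32 = 0.2588, so ∠DIH = 75°.

Therefore, the measure of angle ∠DIH = 75°.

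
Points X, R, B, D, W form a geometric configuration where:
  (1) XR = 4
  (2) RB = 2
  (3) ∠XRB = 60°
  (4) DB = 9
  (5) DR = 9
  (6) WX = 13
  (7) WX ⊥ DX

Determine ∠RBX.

Step 1: By the law of cosines on triangle BRX: BX² = 2² + 4² − 2·2·4·cos(60°) = 12, so BX = 2·√3.
Step 2: By the inverse law of cosines on triangle RBX: cos(∠RBX) = (2² + (2·√3)² − 4²) / (2·2·2·√3) = 0/13.86 = 0, so ∠RBX = 90°.

Therefore, the measure of angle ∠RBX = 90°.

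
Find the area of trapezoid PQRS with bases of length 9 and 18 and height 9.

A trapezoid's area equals the midsegment times the height.
The midsegment is (9 + 18) / 2 = 27/2.
Area = 27/2 * 9 = 243/2.

243/2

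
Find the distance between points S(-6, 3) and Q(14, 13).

d = sqrt((14 - -6)^2 + (13 - 3)^2)
d = sqrt(20^2 + 10^2)
d = sqrt(400 + 100)
d = sqrt(500) = 10*sqrt(5)

10*sqrt(5)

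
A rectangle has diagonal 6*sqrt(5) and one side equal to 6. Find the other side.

b = sqrt(d^2 - a^2) = sqrt(180 - 36) = sqrt(144) = 12

12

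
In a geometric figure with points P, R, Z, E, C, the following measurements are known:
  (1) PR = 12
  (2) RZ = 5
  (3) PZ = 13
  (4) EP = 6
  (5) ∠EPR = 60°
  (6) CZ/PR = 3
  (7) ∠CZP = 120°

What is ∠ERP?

Step 1: By the law of cosines on triangle RPE: RE² = 12² + 6² − 2·12·6·cos(60°) = 108, so RE = 6·√3.
Step 2: By the inverse law of cosines on triangle ERP: cos(∠ERP) = ((6·√3)² + 12² − 6²) / (2·6·√3·12) = 216/249.42 = 0.866, so ∠ERP = 30°.

Therefore, the measure of angle ∠ERP = 30°.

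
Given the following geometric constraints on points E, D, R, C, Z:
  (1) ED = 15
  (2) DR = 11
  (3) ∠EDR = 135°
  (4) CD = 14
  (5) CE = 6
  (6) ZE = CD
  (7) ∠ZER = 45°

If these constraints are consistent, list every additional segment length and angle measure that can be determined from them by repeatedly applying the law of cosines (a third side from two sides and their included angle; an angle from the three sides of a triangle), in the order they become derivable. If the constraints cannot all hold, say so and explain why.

The constraints are consistent. Derivable facts, in order:
After 1 step:
- ER ≈ 24.07
- ∠CDE = 23.56°
- ∠CED = 68.83°
- ∠DCE = 87.61°
After 2 steps:
- RZ ≈ 17.29
- ∠DER = 18.85°
- ∠DRE = 26.15°
After 3 steps:
- ∠ERZ = 34.94°
- ∠EZR = 100.06°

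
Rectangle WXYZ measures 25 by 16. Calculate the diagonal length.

A rectangle's diagonal splits it into two right triangles, with the diagonal as the hypotenuse.
By the Pythagorean theorem, d^2 = 25^2 + 16^2 = 881.
Therefore d = sqrt(881).

sqrt(881)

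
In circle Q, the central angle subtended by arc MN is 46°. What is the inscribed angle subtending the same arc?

By the inscribed angle theorem, the inscribed angle is half the central angle.
Inscribed angle = 46° / 2 = 23°

23°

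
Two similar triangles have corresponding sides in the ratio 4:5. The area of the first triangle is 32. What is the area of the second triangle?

Area ratio = (4/5)^2 = 16/25. Area of the second triangle = 32 * 25/16 = 50.

50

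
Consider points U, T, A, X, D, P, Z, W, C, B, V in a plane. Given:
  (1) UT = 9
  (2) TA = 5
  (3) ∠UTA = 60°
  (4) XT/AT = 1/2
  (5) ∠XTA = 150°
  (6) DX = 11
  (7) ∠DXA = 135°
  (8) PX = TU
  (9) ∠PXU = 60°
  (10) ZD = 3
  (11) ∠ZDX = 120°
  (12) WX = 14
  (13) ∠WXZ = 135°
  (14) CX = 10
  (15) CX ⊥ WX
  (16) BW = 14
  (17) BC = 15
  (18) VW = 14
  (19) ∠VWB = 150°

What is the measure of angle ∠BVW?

Step 1: By the law of cosines on triangle VWB: VB² = 14² + 14² − 2·14·14·cos(150°) = 731.48, so VB ≈ 27.05.
Step 2: By the inverse law of cosines on triangle BVW: cos(∠BVW) = (27.05² + 14² − 14²) / (2·27.05·14) = 731.48/757.29 = 0.9659, so ∠BVW = 15°.

Therefore, the measure of angle ∠BVW = 15°.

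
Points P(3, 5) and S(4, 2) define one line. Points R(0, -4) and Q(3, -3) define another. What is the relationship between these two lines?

Slope of line 1: m1 = (2 - 5)/(4 - 3) = -3/1 = -3
Slope of line 2: m2 = (-3 - -4)/(3 - 0) = 1/3 = 1/3
m1 * m2 = (-3) * (1/3) = -1 = -1, so the lines are perpendicular.

Perpendicular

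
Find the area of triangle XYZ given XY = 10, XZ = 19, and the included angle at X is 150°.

When two sides and the included angle are known, the area formula is (1/2)ab sin(C).
The height from one side to the opposite vertex is 19 sin(150°) = 19/2.
Area = (1/2) * 10 * 19/2 = 95/2.

95/2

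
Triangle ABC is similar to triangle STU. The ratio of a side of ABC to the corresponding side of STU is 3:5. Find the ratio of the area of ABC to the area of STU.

The ratio of areas of similar triangles equals the square of the side ratio.
Side ratio = 3:5
Area ratio = (3/5)^2 = 9/25 = 9:25

9:25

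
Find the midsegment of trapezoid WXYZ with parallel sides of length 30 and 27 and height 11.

The midsegment of a trapezoid = (base1 + base2) / 2
midsegment = (30 + 27) / 2
midsegment = 57 / 2
midsegment = 57/2

57/2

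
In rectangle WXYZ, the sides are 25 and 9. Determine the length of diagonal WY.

A rectangle's diagonal splits it into two right triangles, with the diagonal as the hypotenuse.
By the Pythagorean theorem, d^2 = 25^2 + 9^2 = 706.
Therefore d = sqrt(706).

sqrt(706)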